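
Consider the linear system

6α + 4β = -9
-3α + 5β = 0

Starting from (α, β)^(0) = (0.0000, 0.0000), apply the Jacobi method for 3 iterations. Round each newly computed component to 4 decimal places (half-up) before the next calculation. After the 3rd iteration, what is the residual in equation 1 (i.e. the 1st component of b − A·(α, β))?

0.0000

Iteration 1:
  α = (-9 - (4)·0.0000) / (6) = -1.5000
  β = (0 - (-3)·0.0000) / (5) = 0.0000
Iteration 2:
  α = (-9 - (4)·0.0000) / (6) = -1.5000
  β = (0 - (-3)·-1.5000) / (5) = -0.9000
Iteration 3:
  α = (-9 - (4)·-0.9000) / (6) = -0.9000
  β = (0 - (-3)·-1.5000) / (5) = -0.9000
Residual b − A·x = (0.0000, 1.8000)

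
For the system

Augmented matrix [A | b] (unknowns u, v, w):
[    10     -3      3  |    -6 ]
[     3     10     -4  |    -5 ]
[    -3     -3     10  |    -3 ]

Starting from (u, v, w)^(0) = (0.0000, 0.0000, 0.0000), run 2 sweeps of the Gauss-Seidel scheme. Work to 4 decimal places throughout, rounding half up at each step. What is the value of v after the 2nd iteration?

-0.5734

Iteration 1:
  u = (-6 - (-3)·0.0000 - (3)·0.0000) / (10) = -0.6000
  v = (-5 - (3)·-0.6000 - (-4)·0.0000) / (10) = -0.3200
  w = (-3 - (-3)·-0.6000 - (-3)·-0.3200) / (10) = -0.5760
Iteration 2:
  u = (-6 - (-3)·-0.3200 - (3)·-0.5760) / (10) = -0.5232
  v = (-5 - (3)·-0.5232 - (-4)·-0.5760) / (10) = -0.5734
  w = (-3 - (-3)·-0.5232 - (-3)·-0.5734) / (10) = -0.6290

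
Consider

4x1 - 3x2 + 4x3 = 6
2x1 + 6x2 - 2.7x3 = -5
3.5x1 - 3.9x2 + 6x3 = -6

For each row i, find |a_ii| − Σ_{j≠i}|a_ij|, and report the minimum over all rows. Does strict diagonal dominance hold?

row 1: |4| − (3+4) = -3
row 2: |6| − (2+2.7) = 1.3
row 3: |6| − (3.5+3.9) = -1.4
minimum over rows = -3 → not strictly diagonally dominant

-3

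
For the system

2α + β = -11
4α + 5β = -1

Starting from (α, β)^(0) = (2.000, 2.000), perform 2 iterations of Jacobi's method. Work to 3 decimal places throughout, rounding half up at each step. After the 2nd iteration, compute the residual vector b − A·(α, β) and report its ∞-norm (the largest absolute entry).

7.600

Iteration 1:
  α = (-11 - (1)·2.000) / (2) = -6.500
  β = (-1 - (4)·2.000) / (5) = -1.800
Iteration 2:
  α = (-11 - (1)·-1.800) / (2) = -4.600
  β = (-1 - (4)·-6.500) / (5) = 5.000
Residual b − A·x = (-6.800, -7.600); ∞-norm = 7.600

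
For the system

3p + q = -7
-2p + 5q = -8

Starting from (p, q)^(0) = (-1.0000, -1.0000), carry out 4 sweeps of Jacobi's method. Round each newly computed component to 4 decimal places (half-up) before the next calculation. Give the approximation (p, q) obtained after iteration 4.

(-1.5778, -2.2133)

Iteration 1:
  p = (-7 - (1)·-1.0000) / (3) = -2.0000
  q = (-8 - (-2)·-1.0000) / (5) = -2.0000
Iteration 2:
  p = (-7 - (1)·-2.0000) / (3) = -1.6667
  q = (-8 - (-2)·-2.0000) / (5) = -2.4000
Iteration 3:
  p = (-7 - (1)·-2.4000) / (3) = -1.5333
  q = (-8 - (-2)·-1.6667) / (5) = -2.2667
Iteration 4:
  p = (-7 - (1)·-2.2667) / (3) = -1.5778
  q = (-8 - (-2)·-1.5333) / (5) = -2.2133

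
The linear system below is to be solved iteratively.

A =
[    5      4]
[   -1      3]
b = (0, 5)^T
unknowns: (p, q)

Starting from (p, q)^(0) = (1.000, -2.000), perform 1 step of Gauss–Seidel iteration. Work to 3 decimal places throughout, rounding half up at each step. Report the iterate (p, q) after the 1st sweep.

Iteration 1:
  p = (0 - (4)·-2.000) / (5) = 1.600
  q = (5 - (-1)·1.600) / (3) = 2.200

(1.600, 2.200)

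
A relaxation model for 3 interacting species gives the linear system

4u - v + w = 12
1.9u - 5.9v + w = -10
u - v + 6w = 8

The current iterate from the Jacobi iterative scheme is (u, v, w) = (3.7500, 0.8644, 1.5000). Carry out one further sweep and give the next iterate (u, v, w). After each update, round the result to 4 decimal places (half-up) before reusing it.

One sweep:
  u = (12 - (-1)·0.8644 - (1)·1.5000) / (4) = 2.8411
  v = (-10 - (1.9)·3.7500 - (1)·1.5000) / (-5.9) = 3.1568
  w = (8 - (1)·3.7500 - (-1)·0.8644) / (6) = 0.8524

(2.8411, 3.1568, 0.8524)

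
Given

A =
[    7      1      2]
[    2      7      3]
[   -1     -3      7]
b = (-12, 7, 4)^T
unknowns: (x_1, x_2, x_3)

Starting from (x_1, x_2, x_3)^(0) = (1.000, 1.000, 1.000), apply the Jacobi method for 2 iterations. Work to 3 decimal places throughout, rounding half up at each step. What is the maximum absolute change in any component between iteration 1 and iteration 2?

Iteration 1:
  x_1 = (-12 - (1)·1.000 - (2)·1.000) / (7) = -2.143
  x_2 = (7 - (2)·1.000 - (3)·1.000) / (7) = 0.286
  x_3 = (4 - (-1)·1.000 - (-3)·1.000) / (7) = 1.143
Iteration 2:
  x_1 = (-12 - (1)·0.286 - (2)·1.143) / (7) = -2.082
  x_2 = (7 - (2)·-2.143 - (3)·1.143) / (7) = 1.122
  x_3 = (4 - (-1)·-2.143 - (-3)·0.286) / (7) = 0.388
Change: (0.061, 0.836, -0.755) → max |·| = 0.836

0.836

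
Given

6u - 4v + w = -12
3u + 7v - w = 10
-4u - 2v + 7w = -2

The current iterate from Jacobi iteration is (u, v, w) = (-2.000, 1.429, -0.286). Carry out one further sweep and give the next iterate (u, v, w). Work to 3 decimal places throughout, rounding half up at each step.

(-1.000, 2.245, -1.020)

One sweep:
  u = (-12 - (-4)·1.429 - (1)·-0.286) / (6) = -1.000
  v = (10 - (3)·-2.000 - (-1)·-0.286) / (7) = 2.245
  w = (-2 - (-4)·-2.000 - (-2)·1.429) / (7) = -1.020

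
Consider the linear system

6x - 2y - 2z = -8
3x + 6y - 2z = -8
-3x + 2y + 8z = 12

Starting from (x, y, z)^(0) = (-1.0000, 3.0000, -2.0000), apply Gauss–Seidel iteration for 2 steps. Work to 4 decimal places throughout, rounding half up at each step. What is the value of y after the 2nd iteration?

-0.1667

Iteration 1:
  x = (-8 - (-2)·3.0000 - (-2)·-2.0000) / (6) = -1.0000
  y = (-8 - (3)·-1.0000 - (-2)·-2.0000) / (6) = -1.5000
  z = (12 - (-3)·-1.0000 - (2)·-1.5000) / (8) = 1.5000
Iteration 2:
  x = (-8 - (-2)·-1.5000 - (-2)·1.5000) / (6) = -1.3333
  y = (-8 - (3)·-1.3333 - (-2)·1.5000) / (6) = -0.1667
  z = (12 - (-3)·-1.3333 - (2)·-0.1667) / (8) = 1.0417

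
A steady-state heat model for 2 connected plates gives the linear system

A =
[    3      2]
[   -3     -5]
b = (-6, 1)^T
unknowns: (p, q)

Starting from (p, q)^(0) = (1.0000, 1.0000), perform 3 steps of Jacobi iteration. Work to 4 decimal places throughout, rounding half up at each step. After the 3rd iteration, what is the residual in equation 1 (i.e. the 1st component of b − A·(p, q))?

1.4399

Iteration 1:
  p = (-6 - (2)·1.0000) / (3) = -2.6667
  q = (1 - (-3)·1.0000) / (-5) = -0.8000
Iteration 2:
  p = (-6 - (2)·-0.8000) / (3) = -1.4667
  q = (1 - (-3)·-2.6667) / (-5) = 1.4000
Iteration 3:
  p = (-6 - (2)·1.4000) / (3) = -2.9333
  q = (1 - (-3)·-1.4667) / (-5) = 0.6800
Residual b − A·x = (1.4399, -4.3999)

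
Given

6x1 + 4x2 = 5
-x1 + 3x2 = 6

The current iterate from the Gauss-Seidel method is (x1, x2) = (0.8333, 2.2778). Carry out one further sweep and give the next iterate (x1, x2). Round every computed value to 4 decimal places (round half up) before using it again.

(-0.6852, 1.7716)

One sweep:
  x1 = (5 - (4)·2.2778) / (6) = -0.6852
  x2 = (6 - (-1)·-0.6852) / (3) = 1.7716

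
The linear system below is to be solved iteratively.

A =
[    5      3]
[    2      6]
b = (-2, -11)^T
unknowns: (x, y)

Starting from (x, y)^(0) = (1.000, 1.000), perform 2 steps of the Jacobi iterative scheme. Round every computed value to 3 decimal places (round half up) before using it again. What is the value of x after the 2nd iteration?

Iteration 1:
  x = (-2 - (3)·1.000) / (5) = -1.000
  y = (-11 - (2)·1.000) / (6) = -2.167
Iteration 2:
  x = (-2 - (3)·-2.167) / (5) = 0.900
  y = (-11 - (2)·-1.000) / (6) = -1.500

0.900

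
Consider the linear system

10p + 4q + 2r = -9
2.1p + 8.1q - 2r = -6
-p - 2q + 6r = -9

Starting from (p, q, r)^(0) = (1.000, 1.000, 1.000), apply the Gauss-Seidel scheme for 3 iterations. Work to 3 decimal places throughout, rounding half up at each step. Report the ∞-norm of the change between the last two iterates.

0.409

Iteration 1:
  p = (-9 - (4)·1.000 - (2)·1.000) / (10) = -1.500
  q = (-6 - (2.1)·-1.500 - (-2)·1.000) / (8.1) = -0.105
  r = (-9 - (-1)·-1.500 - (-2)·-0.105) / (6) = -1.785
Iteration 2:
  p = (-9 - (4)·-0.105 - (2)·-1.785) / (10) = -0.501
  q = (-6 - (2.1)·-0.501 - (-2)·-1.785) / (8.1) = -1.052
  r = (-9 - (-1)·-0.501 - (-2)·-1.052) / (6) = -1.934
Iteration 3:
  p = (-9 - (4)·-1.052 - (2)·-1.934) / (10) = -0.092
  q = (-6 - (2.1)·-0.092 - (-2)·-1.934) / (8.1) = -1.194
  r = (-9 - (-1)·-0.092 - (-2)·-1.194) / (6) = -1.913
Change: (0.409, -0.142, 0.021) → max |·| = 0.409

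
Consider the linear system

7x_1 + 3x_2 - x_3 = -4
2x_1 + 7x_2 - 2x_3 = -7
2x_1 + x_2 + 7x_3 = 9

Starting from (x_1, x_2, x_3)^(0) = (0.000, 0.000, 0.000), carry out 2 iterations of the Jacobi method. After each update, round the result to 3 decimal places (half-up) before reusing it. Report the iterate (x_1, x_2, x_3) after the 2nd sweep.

Iteration 1:
  x_1 = (-4 - (3)·0.000 - (-1)·0.000) / (7) = -0.571
  x_2 = (-7 - (2)·0.000 - (-2)·0.000) / (7) = -1.000
  x_3 = (9 - (2)·0.000 - (1)·0.000) / (7) = 1.286
Iteration 2:
  x_1 = (-4 - (3)·-1.000 - (-1)·1.286) / (7) = 0.041
  x_2 = (-7 - (2)·-0.571 - (-2)·1.286) / (7) = -0.469
  x_3 = (9 - (2)·-0.571 - (1)·-1.000) / (7) = 1.592

(0.041, -0.469, 1.592)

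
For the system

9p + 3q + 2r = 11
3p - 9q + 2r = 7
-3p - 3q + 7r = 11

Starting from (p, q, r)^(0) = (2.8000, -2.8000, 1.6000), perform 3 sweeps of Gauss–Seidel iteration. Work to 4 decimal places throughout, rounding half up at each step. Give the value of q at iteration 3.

Iteration 1:
  p = (11 - (3)·-2.8000 - (2)·1.6000) / (9) = 1.8000
  q = (7 - (3)·1.8000 - (2)·1.6000) / (-9) = 0.1778
  r = (11 - (-3)·1.8000 - (-3)·0.1778) / (7) = 2.4191
Iteration 2:
  p = (11 - (3)·0.1778 - (2)·2.4191) / (9) = 0.6254
  q = (7 - (3)·0.6254 - (2)·2.4191) / (-9) = -0.0317
  r = (11 - (-3)·0.6254 - (-3)·-0.0317) / (7) = 1.8259
Iteration 3:
  p = (11 - (3)·-0.0317 - (2)·1.8259) / (9) = 0.8270
  q = (7 - (3)·0.8270 - (2)·1.8259) / (-9) = -0.0964
  r = (11 - (-3)·0.8270 - (-3)·-0.0964) / (7) = 1.8845

-0.0964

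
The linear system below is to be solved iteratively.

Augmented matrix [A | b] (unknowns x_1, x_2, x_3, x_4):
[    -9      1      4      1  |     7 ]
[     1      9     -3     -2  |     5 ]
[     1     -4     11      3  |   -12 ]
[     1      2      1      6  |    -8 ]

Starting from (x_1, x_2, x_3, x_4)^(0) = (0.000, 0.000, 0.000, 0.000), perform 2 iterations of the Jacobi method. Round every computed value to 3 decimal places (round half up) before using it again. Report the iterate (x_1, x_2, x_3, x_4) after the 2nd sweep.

(-1.349, -0.018, -0.454, -1.207)

Iteration 1:
  x_1 = (7 - (1)·0.000 - (4)·0.000 - (1)·0.000) / (-9) = -0.778
  x_2 = (5 - (1)·0.000 - (-3)·0.000 - (-2)·0.000) / (9) = 0.556
  x_3 = (-12 - (1)·0.000 - (-4)·0.000 - (3)·0.000) / (11) = -1.091
  x_4 = (-8 - (1)·0.000 - (2)·0.000 - (1)·0.000) / (6) = -1.333
Iteration 2:
  x_1 = (7 - (1)·0.556 - (4)·-1.091 - (1)·-1.333) / (-9) = -1.349
  x_2 = (5 - (1)·-0.778 - (-3)·-1.091 - (-2)·-1.333) / (9) = -0.018
  x_3 = (-12 - (1)·-0.778 - (-4)·0.556 - (3)·-1.333) / (11) = -0.454
  x_4 = (-8 - (1)·-0.778 - (2)·0.556 - (1)·-1.091) / (6) = -1.207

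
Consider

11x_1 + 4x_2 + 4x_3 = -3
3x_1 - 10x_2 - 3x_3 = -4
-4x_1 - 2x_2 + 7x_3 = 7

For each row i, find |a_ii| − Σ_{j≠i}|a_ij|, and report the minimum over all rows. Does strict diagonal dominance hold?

1

row 1: |11| − (4+4) = 3
row 2: |-10| − (3+3) = 4
row 3: |7| − (4+2) = 1
minimum over rows = 1 → strictly diagonally dominant (convergence guaranteed)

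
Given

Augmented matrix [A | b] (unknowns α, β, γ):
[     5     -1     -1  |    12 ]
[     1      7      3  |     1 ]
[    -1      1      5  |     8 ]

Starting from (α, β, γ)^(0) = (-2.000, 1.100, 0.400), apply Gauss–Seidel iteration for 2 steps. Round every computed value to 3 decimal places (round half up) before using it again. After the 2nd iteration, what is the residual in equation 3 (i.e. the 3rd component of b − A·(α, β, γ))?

0.001

Iteration 1:
  α = (12 - (-1)·1.100 - (-1)·0.400) / (5) = 2.700
  β = (1 - (1)·2.700 - (3)·0.400) / (7) = -0.414
  γ = (8 - (-1)·2.700 - (1)·-0.414) / (5) = 2.223
Iteration 2:
  α = (12 - (-1)·-0.414 - (-1)·2.223) / (5) = 2.762
  β = (1 - (1)·2.762 - (3)·2.223) / (7) = -1.204
  γ = (8 - (-1)·2.762 - (1)·-1.204) / (5) = 2.393
Residual b − A·x = (-0.621, -0.513, 0.001)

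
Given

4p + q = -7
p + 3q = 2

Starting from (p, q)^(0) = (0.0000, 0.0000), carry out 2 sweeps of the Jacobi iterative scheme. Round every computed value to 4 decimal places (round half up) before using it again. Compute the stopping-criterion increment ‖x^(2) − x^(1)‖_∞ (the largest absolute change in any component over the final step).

Iteration 1:
  p = (-7 - (1)·0.0000) / (4) = -1.7500
  q = (2 - (1)·0.0000) / (3) = 0.6667
Iteration 2:
  p = (-7 - (1)·0.6667) / (4) = -1.9167
  q = (2 - (1)·-1.7500) / (3) = 1.2500
Change: (-0.1667, 0.5833) → max |·| = 0.5833

0.5833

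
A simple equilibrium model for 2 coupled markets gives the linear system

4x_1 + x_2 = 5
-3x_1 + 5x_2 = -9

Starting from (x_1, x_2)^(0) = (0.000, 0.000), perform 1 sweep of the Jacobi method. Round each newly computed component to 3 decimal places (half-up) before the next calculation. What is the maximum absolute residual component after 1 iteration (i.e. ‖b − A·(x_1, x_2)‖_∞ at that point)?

3.750

Iteration 1:
  x_1 = (5 - (1)·0.000) / (4) = 1.250
  x_2 = (-9 - (-3)·0.000) / (5) = -1.800
Residual b − A·x = (1.800, 3.750); ∞-norm = 3.750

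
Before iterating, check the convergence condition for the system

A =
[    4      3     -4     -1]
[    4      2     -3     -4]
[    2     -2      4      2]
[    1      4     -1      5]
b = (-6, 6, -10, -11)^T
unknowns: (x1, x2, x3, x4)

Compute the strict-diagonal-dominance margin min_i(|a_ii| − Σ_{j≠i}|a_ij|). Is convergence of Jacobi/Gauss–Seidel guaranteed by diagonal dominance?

-9

row 1: |4| − (3+4+1) = -4
row 2: |2| − (4+3+4) = -9
row 3: |4| − (2+2+2) = -2
row 4: |5| − (1+4+1) = -1
minimum over rows = -9 → not strictly diagonally dominant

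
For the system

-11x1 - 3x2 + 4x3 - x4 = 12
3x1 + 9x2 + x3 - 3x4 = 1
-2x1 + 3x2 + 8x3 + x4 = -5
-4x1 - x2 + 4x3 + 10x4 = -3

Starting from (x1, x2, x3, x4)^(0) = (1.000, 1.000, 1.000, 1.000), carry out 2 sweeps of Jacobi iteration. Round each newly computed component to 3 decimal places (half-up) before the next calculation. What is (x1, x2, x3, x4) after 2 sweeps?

Iteration 1:
  x1 = (12 - (-3)·1.000 - (4)·1.000 - (-1)·1.000) / (-11) = -1.091
  x2 = (1 - (3)·1.000 - (1)·1.000 - (-3)·1.000) / (9) = 0.000
  x3 = (-5 - (-2)·1.000 - (3)·1.000 - (1)·1.000) / (8) = -0.875
  x4 = (-3 - (-4)·1.000 - (-1)·1.000 - (4)·1.000) / (10) = -0.200
Iteration 2:
  x1 = (12 - (-3)·0.000 - (4)·-0.875 - (-1)·-0.200) / (-11) = -1.391
  x2 = (1 - (3)·-1.091 - (1)·-0.875 - (-3)·-0.200) / (9) = 0.505
  x3 = (-5 - (-2)·-1.091 - (3)·0.000 - (1)·-0.200) / (8) = -0.873
  x4 = (-3 - (-4)·-1.091 - (-1)·0.000 - (4)·-0.875) / (10) = -0.386

(-1.391, 0.505, -0.873, -0.386)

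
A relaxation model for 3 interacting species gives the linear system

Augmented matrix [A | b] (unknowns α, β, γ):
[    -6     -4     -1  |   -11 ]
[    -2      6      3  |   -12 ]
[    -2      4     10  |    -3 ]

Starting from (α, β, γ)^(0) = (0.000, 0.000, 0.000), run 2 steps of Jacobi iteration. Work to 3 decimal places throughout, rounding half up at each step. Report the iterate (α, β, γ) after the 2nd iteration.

Iteration 1:
  α = (-11 - (-4)·0.000 - (-1)·0.000) / (-6) = 1.833
  β = (-12 - (-2)·0.000 - (3)·0.000) / (6) = -2.000
  γ = (-3 - (-2)·0.000 - (4)·0.000) / (10) = -0.300
Iteration 2:
  α = (-11 - (-4)·-2.000 - (-1)·-0.300) / (-6) = 3.217
  β = (-12 - (-2)·1.833 - (3)·-0.300) / (6) = -1.239
  γ = (-3 - (-2)·1.833 - (4)·-2.000) / (10) = 0.867

(3.217, -1.239, 0.867)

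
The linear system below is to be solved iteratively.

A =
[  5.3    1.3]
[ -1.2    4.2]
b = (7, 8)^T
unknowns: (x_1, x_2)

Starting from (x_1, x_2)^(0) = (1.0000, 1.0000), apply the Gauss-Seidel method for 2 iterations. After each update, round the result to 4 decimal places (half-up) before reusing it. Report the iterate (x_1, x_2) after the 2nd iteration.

Iteration 1:
  x_1 = (7 - (1.3)·1.0000) / (5.3) = 1.0755
  x_2 = (8 - (-1.2)·1.0755) / (4.2) = 2.2120
Iteration 2:
  x_1 = (7 - (1.3)·2.2120) / (5.3) = 0.7782
  x_2 = (8 - (-1.2)·0.7782) / (4.2) = 2.1271

(0.7782, 2.1271)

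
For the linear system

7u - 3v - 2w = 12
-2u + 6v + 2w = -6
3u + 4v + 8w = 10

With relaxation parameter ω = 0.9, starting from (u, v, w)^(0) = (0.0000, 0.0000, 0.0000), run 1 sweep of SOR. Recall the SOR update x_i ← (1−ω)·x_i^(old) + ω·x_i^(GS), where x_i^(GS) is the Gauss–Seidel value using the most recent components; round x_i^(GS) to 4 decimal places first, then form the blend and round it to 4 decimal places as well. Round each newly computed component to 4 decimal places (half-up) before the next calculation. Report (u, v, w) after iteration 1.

Iteration 1:
  u: GS value = (12 - (-3)·0.0000 - (-2)·0.0000) / (7) = 1.7143;  u ← (1−ω)·0.0000 + ω·1.7143 = 1.5429
  v: GS value = (-6 - (-2)·1.5429 - (2)·0.0000) / (6) = -0.4857;  v ← (1−ω)·0.0000 + ω·-0.4857 = -0.4371
  w: GS value = (10 - (3)·1.5429 - (4)·-0.4371) / (8) = 0.8900;  w ← (1−ω)·0.0000 + ω·0.8900 = 0.8010

(1.5429, -0.4371, 0.8010)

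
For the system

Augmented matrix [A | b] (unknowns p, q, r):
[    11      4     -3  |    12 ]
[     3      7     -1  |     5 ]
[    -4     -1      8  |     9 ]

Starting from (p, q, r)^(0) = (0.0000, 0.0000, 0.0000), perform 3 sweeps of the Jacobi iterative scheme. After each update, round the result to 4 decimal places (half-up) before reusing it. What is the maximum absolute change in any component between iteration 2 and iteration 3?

0.2846

Iteration 1:
  p = (12 - (4)·0.0000 - (-3)·0.0000) / (11) = 1.0909
  q = (5 - (3)·0.0000 - (-1)·0.0000) / (7) = 0.7143
  r = (9 - (-4)·0.0000 - (-1)·0.0000) / (8) = 1.1250
Iteration 2:
  p = (12 - (4)·0.7143 - (-3)·1.1250) / (11) = 1.1380
  q = (5 - (3)·1.0909 - (-1)·1.1250) / (7) = 0.4075
  r = (9 - (-4)·1.0909 - (-1)·0.7143) / (8) = 1.7597
Iteration 3:
  p = (12 - (4)·0.4075 - (-3)·1.7597) / (11) = 1.4226
  q = (5 - (3)·1.1380 - (-1)·1.7597) / (7) = 0.4780
  r = (9 - (-4)·1.1380 - (-1)·0.4075) / (8) = 1.7449
Change: (0.2846, 0.0705, -0.0148) → max |·| = 0.2846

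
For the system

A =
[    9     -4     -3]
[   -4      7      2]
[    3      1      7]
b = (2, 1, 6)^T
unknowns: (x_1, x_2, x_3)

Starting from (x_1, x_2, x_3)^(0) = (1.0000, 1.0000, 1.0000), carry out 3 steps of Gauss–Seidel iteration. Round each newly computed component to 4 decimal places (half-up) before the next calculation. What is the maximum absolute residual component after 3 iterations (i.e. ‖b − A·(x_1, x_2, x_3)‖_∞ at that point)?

0.1913

Iteration 1:
  x_1 = (2 - (-4)·1.0000 - (-3)·1.0000) / (9) = 1.0000
  x_2 = (1 - (-4)·1.0000 - (2)·1.0000) / (7) = 0.4286
  x_3 = (6 - (3)·1.0000 - (1)·0.4286) / (7) = 0.3673
Iteration 2:
  x_1 = (2 - (-4)·0.4286 - (-3)·0.3673) / (9) = 0.5351
  x_2 = (1 - (-4)·0.5351 - (2)·0.3673) / (7) = 0.3437
  x_3 = (6 - (3)·0.5351 - (1)·0.3437) / (7) = 0.5787
Iteration 3:
  x_1 = (2 - (-4)·0.3437 - (-3)·0.5787) / (9) = 0.5679
  x_2 = (1 - (-4)·0.5679 - (2)·0.5787) / (7) = 0.3020
  x_3 = (6 - (3)·0.5679 - (1)·0.3020) / (7) = 0.5706
Residual b − A·x = (-0.1913, 0.0164, 0.0001); ∞-norm = 0.1913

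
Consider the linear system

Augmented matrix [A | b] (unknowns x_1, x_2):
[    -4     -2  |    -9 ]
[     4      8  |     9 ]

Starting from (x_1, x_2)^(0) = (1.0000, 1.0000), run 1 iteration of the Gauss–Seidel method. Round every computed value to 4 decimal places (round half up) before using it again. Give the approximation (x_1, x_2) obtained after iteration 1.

Iteration 1:
  x_1 = (-9 - (-2)·1.0000) / (-4) = 1.7500
  x_2 = (9 - (4)·1.7500) / (8) = 0.2500

(1.7500, 0.2500)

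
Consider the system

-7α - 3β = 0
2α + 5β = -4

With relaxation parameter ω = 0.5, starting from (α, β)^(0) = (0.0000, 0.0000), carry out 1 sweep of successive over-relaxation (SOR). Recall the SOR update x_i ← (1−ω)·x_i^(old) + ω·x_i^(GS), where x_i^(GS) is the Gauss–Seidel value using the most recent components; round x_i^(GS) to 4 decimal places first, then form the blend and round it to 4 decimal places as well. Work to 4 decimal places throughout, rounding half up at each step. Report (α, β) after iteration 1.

Iteration 1:
  α: GS value = (0 - (-3)·0.0000) / (-7) = 0.0000;  α ← (1−ω)·0.0000 + ω·0.0000 = 0.0000
  β: GS value = (-4 - (2)·0.0000) / (5) = -0.8000;  β ← (1−ω)·0.0000 + ω·-0.8000 = -0.4000

(0.0000, -0.4000)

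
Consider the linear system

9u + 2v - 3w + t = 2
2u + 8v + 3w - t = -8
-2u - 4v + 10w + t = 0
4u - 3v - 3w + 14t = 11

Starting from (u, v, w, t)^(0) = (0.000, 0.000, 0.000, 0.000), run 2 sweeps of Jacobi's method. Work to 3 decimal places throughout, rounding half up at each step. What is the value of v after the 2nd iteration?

-0.957

Iteration 1:
  u = (2 - (2)·0.000 - (-3)·0.000 - (1)·0.000) / (9) = 0.222
  v = (-8 - (2)·0.000 - (3)·0.000 - (-1)·0.000) / (8) = -1.000
  w = (0 - (-2)·0.000 - (-4)·0.000 - (1)·0.000) / (10) = 0.000
  t = (11 - (4)·0.000 - (-3)·0.000 - (-3)·0.000) / (14) = 0.786
Iteration 2:
  u = (2 - (2)·-1.000 - (-3)·0.000 - (1)·0.786) / (9) = 0.357
  v = (-8 - (2)·0.222 - (3)·0.000 - (-1)·0.786) / (8) = -0.957
  w = (0 - (-2)·0.222 - (-4)·-1.000 - (1)·0.786) / (10) = -0.434
  t = (11 - (4)·0.222 - (-3)·-1.000 - (-3)·0.000) / (14) = 0.508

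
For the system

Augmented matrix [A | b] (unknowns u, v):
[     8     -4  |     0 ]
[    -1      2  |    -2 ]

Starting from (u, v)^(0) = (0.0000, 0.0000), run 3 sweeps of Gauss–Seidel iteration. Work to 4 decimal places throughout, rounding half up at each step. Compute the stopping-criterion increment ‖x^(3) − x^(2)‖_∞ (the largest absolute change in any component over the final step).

Iteration 1:
  u = (0 - (-4)·0.0000) / (8) = 0.0000
  v = (-2 - (-1)·0.0000) / (2) = -1.0000
Iteration 2:
  u = (0 - (-4)·-1.0000) / (8) = -0.5000
  v = (-2 - (-1)·-0.5000) / (2) = -1.2500
Iteration 3:
  u = (0 - (-4)·-1.2500) / (8) = -0.6250
  v = (-2 - (-1)·-0.6250) / (2) = -1.3125
Change: (-0.1250, -0.0625) → max |·| = 0.1250

0.1250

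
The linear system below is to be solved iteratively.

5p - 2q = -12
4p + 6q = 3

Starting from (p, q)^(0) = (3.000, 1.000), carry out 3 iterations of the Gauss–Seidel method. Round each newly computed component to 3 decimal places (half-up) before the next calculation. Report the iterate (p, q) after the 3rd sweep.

Iteration 1:
  p = (-12 - (-2)·1.000) / (5) = -2.000
  q = (3 - (4)·-2.000) / (6) = 1.833
Iteration 2:
  p = (-12 - (-2)·1.833) / (5) = -1.667
  q = (3 - (4)·-1.667) / (6) = 1.611
Iteration 3:
  p = (-12 - (-2)·1.611) / (5) = -1.756
  q = (3 - (4)·-1.756) / (6) = 1.671

(-1.756, 1.671)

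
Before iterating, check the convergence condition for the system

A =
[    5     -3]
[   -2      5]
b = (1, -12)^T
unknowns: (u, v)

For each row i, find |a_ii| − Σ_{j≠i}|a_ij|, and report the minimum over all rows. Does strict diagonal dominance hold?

2

row 1: |5| − (3) = 2
row 2: |5| − (2) = 3
minimum over rows = 2 → strictly diagonally dominant (convergence guaranteed)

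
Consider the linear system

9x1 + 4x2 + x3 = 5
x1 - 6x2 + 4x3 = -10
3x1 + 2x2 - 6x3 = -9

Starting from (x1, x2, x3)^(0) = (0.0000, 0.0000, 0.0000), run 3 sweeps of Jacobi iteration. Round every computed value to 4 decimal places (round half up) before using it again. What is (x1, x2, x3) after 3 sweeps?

Iteration 1:
  x1 = (5 - (4)·0.0000 - (1)·0.0000) / (9) = 0.5556
  x2 = (-10 - (1)·0.0000 - (4)·0.0000) / (-6) = 1.6667
  x3 = (-9 - (3)·0.0000 - (2)·0.0000) / (-6) = 1.5000
Iteration 2:
  x1 = (5 - (4)·1.6667 - (1)·1.5000) / (9) = -0.3519
  x2 = (-10 - (1)·0.5556 - (4)·1.5000) / (-6) = 2.7593
  x3 = (-9 - (3)·0.5556 - (2)·1.6667) / (-6) = 2.3334
Iteration 3:
  x1 = (5 - (4)·2.7593 - (1)·2.3334) / (9) = -0.9301
  x2 = (-10 - (1)·-0.3519 - (4)·2.3334) / (-6) = 3.1636
  x3 = (-9 - (3)·-0.3519 - (2)·2.7593) / (-6) = 2.2438

(-0.9301, 3.1636, 2.2438)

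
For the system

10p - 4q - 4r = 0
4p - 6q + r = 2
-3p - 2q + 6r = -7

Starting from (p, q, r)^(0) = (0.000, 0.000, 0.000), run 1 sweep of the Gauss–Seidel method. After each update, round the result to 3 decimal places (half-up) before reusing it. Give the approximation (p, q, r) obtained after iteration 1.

(0.000, -0.333, -1.278)

Iteration 1:
  p = (0 - (-4)·0.000 - (-4)·0.000) / (10) = 0.000
  q = (2 - (4)·0.000 - (1)·0.000) / (-6) = -0.333
  r = (-7 - (-3)·0.000 - (-2)·-0.333) / (6) = -1.278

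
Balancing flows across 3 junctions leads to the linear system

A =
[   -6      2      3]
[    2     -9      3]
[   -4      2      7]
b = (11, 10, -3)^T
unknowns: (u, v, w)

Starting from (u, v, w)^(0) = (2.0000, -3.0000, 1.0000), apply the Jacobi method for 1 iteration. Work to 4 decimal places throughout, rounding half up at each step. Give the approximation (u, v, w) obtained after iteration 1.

(-2.3333, -0.3333, 1.5714)

Iteration 1:
  u = (11 - (2)·-3.0000 - (3)·1.0000) / (-6) = -2.3333
  v = (10 - (2)·2.0000 - (3)·1.0000) / (-9) = -0.3333
  w = (-3 - (-4)·2.0000 - (2)·-3.0000) / (7) = 1.5714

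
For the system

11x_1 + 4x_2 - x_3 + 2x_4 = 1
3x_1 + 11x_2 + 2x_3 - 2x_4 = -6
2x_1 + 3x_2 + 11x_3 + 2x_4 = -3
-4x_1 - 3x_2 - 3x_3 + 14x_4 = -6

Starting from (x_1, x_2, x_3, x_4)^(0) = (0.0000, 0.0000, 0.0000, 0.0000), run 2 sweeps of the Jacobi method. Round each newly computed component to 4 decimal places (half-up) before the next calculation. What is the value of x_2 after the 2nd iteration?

Iteration 1:
  x_1 = (1 - (4)·0.0000 - (-1)·0.0000 - (2)·0.0000) / (11) = 0.0909
  x_2 = (-6 - (3)·0.0000 - (2)·0.0000 - (-2)·0.0000) / (11) = -0.5455
  x_3 = (-3 - (2)·0.0000 - (3)·0.0000 - (2)·0.0000) / (11) = -0.2727
  x_4 = (-6 - (-4)·0.0000 - (-3)·0.0000 - (-3)·0.0000) / (14) = -0.4286
Iteration 2:
  x_1 = (1 - (4)·-0.5455 - (-1)·-0.2727 - (2)·-0.4286) / (11) = 0.3424
  x_2 = (-6 - (3)·0.0909 - (2)·-0.2727 - (-2)·-0.4286) / (11) = -0.5986
  x_3 = (-3 - (2)·0.0909 - (3)·-0.5455 - (2)·-0.4286) / (11) = -0.0626
  x_4 = (-6 - (-4)·0.0909 - (-3)·-0.5455 - (-3)·-0.2727) / (14) = -0.5779

-0.5986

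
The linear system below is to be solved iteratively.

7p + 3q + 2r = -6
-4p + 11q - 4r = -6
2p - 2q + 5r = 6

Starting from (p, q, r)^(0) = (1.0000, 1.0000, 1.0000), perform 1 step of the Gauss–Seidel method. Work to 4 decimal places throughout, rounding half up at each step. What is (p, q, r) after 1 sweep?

Iteration 1:
  p = (-6 - (3)·1.0000 - (2)·1.0000) / (7) = -1.5714
  q = (-6 - (-4)·-1.5714 - (-4)·1.0000) / (11) = -0.7532
  r = (6 - (2)·-1.5714 - (-2)·-0.7532) / (5) = 1.5273

(-1.5714, -0.7532, 1.5273)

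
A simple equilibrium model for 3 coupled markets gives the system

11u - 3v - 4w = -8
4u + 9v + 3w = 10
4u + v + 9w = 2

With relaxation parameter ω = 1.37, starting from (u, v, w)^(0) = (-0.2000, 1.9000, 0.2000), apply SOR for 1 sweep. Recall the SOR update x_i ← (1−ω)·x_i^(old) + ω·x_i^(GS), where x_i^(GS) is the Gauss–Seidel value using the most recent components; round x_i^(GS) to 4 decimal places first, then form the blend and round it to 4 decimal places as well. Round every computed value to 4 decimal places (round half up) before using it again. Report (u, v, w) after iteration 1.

Iteration 1:
  u: GS value = (-8 - (-3)·1.9000 - (-4)·0.2000) / (11) = -0.1364;  u ← (1−ω)·-0.2000 + ω·-0.1364 = -0.1129
  v: GS value = (10 - (4)·-0.1129 - (3)·0.2000) / (9) = 1.0946;  v ← (1−ω)·1.9000 + ω·1.0946 = 0.7966
  w: GS value = (2 - (4)·-0.1129 - (1)·0.7966) / (9) = 0.1839;  w ← (1−ω)·0.2000 + ω·0.1839 = 0.1779

(-0.1129, 0.7966, 0.1779)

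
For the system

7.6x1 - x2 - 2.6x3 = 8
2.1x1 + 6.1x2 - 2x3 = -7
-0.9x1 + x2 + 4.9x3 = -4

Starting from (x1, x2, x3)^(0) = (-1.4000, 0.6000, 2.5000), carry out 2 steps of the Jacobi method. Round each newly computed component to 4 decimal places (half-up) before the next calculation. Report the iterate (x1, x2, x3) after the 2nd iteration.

Iteration 1:
  x1 = (8 - (-1)·0.6000 - (-2.6)·2.5000) / (7.6) = 1.9868
  x2 = (-7 - (2.1)·-1.4000 - (-2)·2.5000) / (6.1) = 0.1541
  x3 = (-4 - (-0.9)·-1.4000 - (1)·0.6000) / (4.9) = -1.1959
Iteration 2:
  x1 = (8 - (-1)·0.1541 - (-2.6)·-1.1959) / (7.6) = 0.6638
  x2 = (-7 - (2.1)·1.9868 - (-2)·-1.1959) / (6.1) = -2.2236
  x3 = (-4 - (-0.9)·1.9868 - (1)·0.1541) / (4.9) = -0.4829

(0.6638, -2.2236, -0.4829)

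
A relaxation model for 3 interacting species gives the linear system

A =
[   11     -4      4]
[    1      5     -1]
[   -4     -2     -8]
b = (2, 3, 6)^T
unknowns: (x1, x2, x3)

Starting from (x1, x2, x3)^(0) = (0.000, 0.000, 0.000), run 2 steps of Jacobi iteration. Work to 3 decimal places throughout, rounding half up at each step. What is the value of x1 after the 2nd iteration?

0.673

Iteration 1:
  x1 = (2 - (-4)·0.000 - (4)·0.000) / (11) = 0.182
  x2 = (3 - (1)·0.000 - (-1)·0.000) / (5) = 0.600
  x3 = (6 - (-4)·0.000 - (-2)·0.000) / (-8) = -0.750
Iteration 2:
  x1 = (2 - (-4)·0.600 - (4)·-0.750) / (11) = 0.673
  x2 = (3 - (1)·0.182 - (-1)·-0.750) / (5) = 0.414
  x3 = (6 - (-4)·0.182 - (-2)·0.600) / (-8) = -0.991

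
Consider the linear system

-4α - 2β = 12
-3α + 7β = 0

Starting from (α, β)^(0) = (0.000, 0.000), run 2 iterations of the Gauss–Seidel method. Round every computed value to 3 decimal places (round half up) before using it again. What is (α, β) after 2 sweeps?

Iteration 1:
  α = (12 - (-2)·0.000) / (-4) = -3.000
  β = (0 - (-3)·-3.000) / (7) = -1.286
Iteration 2:
  α = (12 - (-2)·-1.286) / (-4) = -2.357
  β = (0 - (-3)·-2.357) / (7) = -1.010

(-2.357, -1.010)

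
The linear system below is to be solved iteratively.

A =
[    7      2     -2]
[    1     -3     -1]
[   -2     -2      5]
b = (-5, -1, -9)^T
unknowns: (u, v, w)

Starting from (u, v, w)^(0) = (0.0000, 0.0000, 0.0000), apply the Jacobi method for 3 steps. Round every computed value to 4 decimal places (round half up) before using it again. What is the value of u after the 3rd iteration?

-1.4707

Iteration 1:
  u = (-5 - (2)·0.0000 - (-2)·0.0000) / (7) = -0.7143
  v = (-1 - (1)·0.0000 - (-1)·0.0000) / (-3) = 0.3333
  w = (-9 - (-2)·0.0000 - (-2)·0.0000) / (5) = -1.8000
Iteration 2:
  u = (-5 - (2)·0.3333 - (-2)·-1.8000) / (7) = -1.3238
  v = (-1 - (1)·-0.7143 - (-1)·-1.8000) / (-3) = 0.6952
  w = (-9 - (-2)·-0.7143 - (-2)·0.3333) / (5) = -1.9524
Iteration 3:
  u = (-5 - (2)·0.6952 - (-2)·-1.9524) / (7) = -1.4707
  v = (-1 - (1)·-1.3238 - (-1)·-1.9524) / (-3) = 0.5429
  w = (-9 - (-2)·-1.3238 - (-2)·0.6952) / (5) = -2.0514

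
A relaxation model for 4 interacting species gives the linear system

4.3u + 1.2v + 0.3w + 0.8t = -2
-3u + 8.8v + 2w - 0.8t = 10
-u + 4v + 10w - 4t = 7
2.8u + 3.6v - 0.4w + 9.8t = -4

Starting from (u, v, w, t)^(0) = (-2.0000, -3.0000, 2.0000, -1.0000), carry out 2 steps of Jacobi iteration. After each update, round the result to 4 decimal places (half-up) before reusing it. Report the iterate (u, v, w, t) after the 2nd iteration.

Iteration 1:
  u = (-2 - (1.2)·-3.0000 - (0.3)·2.0000 - (0.8)·-1.0000) / (4.3) = 0.4186
  v = (10 - (-3)·-2.0000 - (2)·2.0000 - (-0.8)·-1.0000) / (8.8) = -0.0909
  w = (7 - (-1)·-2.0000 - (4)·-3.0000 - (-4)·-1.0000) / (10) = 1.3000
  t = (-4 - (2.8)·-2.0000 - (3.6)·-3.0000 - (-0.4)·2.0000) / (9.8) = 1.3469
Iteration 2:
  u = (-2 - (1.2)·-0.0909 - (0.3)·1.3000 - (0.8)·1.3469) / (4.3) = -0.7810
  v = (10 - (-3)·0.4186 - (2)·1.3000 - (-0.8)·1.3469) / (8.8) = 1.1061
  w = (7 - (-1)·0.4186 - (4)·-0.0909 - (-4)·1.3469) / (10) = 1.3170
  t = (-4 - (2.8)·0.4186 - (3.6)·-0.0909 - (-0.4)·1.3000) / (9.8) = -0.4413

(-0.7810, 1.1061, 1.3170, -0.4413)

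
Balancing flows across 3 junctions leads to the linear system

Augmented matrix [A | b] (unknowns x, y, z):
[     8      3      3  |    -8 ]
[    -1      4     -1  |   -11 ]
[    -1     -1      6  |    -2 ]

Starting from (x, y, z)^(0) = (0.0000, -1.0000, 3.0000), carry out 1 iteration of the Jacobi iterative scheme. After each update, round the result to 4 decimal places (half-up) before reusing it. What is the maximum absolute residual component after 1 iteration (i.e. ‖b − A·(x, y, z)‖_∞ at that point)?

Iteration 1:
  x = (-8 - (3)·-1.0000 - (3)·3.0000) / (8) = -1.7500
  y = (-11 - (-1)·0.0000 - (-1)·3.0000) / (4) = -2.0000
  z = (-2 - (-1)·0.0000 - (-1)·-1.0000) / (6) = -0.5000
Residual b − A·x = (13.5000, -5.2500, -2.7500); ∞-norm = 13.5000

13.5000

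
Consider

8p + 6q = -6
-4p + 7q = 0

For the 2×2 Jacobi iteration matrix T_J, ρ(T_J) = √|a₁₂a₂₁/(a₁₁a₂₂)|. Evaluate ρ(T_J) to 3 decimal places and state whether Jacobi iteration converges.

a₁₂a₂₁/(a₁₁a₂₂) = (6)·(-4) / ((8)·(7)) = -0.428571
ρ = √|-0.428571| = √0.428571 = 0.655
ρ < 1, so Jacobi converges

0.655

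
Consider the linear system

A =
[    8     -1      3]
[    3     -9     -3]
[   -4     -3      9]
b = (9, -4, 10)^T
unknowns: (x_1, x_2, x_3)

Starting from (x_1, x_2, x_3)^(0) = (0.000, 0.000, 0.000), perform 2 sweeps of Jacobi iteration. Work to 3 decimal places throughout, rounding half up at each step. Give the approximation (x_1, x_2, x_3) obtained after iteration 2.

(0.764, 0.449, 1.759)

Iteration 1:
  x_1 = (9 - (-1)·0.000 - (3)·0.000) / (8) = 1.125
  x_2 = (-4 - (3)·0.000 - (-3)·0.000) / (-9) = 0.444
  x_3 = (10 - (-4)·0.000 - (-3)·0.000) / (9) = 1.111
Iteration 2:
  x_1 = (9 - (-1)·0.444 - (3)·1.111) / (8) = 0.764
  x_2 = (-4 - (3)·1.125 - (-3)·1.111) / (-9) = 0.449
  x_3 = (10 - (-4)·1.125 - (-3)·0.444) / (9) = 1.759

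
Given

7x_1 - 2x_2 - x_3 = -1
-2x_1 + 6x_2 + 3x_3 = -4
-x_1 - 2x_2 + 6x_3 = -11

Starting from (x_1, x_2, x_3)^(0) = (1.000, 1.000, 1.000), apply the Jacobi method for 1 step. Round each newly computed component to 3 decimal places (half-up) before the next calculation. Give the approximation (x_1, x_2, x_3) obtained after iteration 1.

Iteration 1:
  x_1 = (-1 - (-2)·1.000 - (-1)·1.000) / (7) = 0.286
  x_2 = (-4 - (-2)·1.000 - (3)·1.000) / (6) = -0.833
  x_3 = (-11 - (-1)·1.000 - (-2)·1.000) / (6) = -1.333

(0.286, -0.833, -1.333)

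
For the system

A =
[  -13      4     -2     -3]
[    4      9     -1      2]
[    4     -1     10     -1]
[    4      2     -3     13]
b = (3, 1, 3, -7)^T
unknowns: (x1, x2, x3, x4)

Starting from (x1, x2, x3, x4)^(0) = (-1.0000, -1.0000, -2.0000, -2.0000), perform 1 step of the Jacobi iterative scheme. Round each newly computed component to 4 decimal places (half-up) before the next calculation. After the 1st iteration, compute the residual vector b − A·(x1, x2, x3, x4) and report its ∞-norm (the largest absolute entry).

5.4464

Iteration 1:
  x1 = (3 - (4)·-1.0000 - (-2)·-2.0000 - (-3)·-2.0000) / (-13) = 0.2308
  x2 = (1 - (4)·-1.0000 - (-1)·-2.0000 - (2)·-2.0000) / (9) = 0.7778
  x3 = (3 - (4)·-1.0000 - (-1)·-1.0000 - (-1)·-2.0000) / (10) = 0.4000
  x4 = (-7 - (4)·-1.0000 - (2)·-1.0000 - (-3)·-2.0000) / (13) = -0.5385
Residual b − A·x = (2.0737, -5.4464, -1.6839, -1.2783); ∞-norm = 5.4464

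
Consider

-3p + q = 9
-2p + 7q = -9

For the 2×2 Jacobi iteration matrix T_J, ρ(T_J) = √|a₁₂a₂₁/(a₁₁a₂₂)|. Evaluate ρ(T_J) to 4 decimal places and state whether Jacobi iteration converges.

a₁₂a₂₁/(a₁₁a₂₂) = (1)·(-2) / ((-3)·(7)) = 0.095238
ρ = √|0.095238| = √0.095238 = 0.3086
ρ < 1, so Jacobi converges

0.3086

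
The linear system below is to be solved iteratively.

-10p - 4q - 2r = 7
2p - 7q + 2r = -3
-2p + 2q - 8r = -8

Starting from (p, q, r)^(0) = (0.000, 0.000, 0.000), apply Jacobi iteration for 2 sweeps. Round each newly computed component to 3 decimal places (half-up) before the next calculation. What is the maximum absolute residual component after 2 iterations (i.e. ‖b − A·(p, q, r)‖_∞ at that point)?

0.916

Iteration 1:
  p = (7 - (-4)·0.000 - (-2)·0.000) / (-10) = -0.700
  q = (-3 - (2)·0.000 - (2)·0.000) / (-7) = 0.429
  r = (-8 - (-2)·0.000 - (2)·0.000) / (-8) = 1.000
Iteration 2:
  p = (7 - (-4)·0.429 - (-2)·1.000) / (-10) = -1.072
  q = (-3 - (2)·-0.700 - (2)·1.000) / (-7) = 0.514
  r = (-8 - (-2)·-0.700 - (2)·0.429) / (-8) = 1.282
Residual b − A·x = (0.900, 0.178, -0.916); ∞-norm = 0.916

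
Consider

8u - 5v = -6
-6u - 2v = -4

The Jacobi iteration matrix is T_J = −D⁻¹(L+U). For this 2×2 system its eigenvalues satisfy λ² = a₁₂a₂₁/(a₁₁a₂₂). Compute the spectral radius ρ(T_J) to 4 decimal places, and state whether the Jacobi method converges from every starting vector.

a₁₂a₂₁/(a₁₁a₂₂) = (-5)·(-6) / ((8)·(-2)) = -1.875000
ρ = √|-1.875000| = √1.875000 = 1.3693
ρ > 1, so Jacobi diverges

1.3693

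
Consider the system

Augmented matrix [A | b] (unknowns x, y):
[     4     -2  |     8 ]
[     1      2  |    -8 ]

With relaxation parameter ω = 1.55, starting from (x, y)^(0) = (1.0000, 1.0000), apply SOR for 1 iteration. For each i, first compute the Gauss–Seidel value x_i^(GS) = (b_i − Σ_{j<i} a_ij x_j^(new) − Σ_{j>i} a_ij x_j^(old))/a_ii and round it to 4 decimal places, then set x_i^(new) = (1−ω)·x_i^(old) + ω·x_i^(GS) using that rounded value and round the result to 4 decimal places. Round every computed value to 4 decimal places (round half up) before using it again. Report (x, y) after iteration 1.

(3.3250, -9.3269)

Iteration 1:
  x: GS value = (8 - (-2)·1.0000) / (4) = 2.5000;  x ← (1−ω)·1.0000 + ω·2.5000 = 3.3250
  y: GS value = (-8 - (1)·3.3250) / (2) = -5.6625;  y ← (1−ω)·1.0000 + ω·-5.6625 = -9.3269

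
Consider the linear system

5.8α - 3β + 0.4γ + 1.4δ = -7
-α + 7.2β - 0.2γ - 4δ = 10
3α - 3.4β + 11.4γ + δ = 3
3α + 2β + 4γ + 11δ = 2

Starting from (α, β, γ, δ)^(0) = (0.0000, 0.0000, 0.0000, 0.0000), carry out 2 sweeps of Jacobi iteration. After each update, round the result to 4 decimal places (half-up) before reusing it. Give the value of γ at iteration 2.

0.9790

Iteration 1:
  α = (-7 - (-3)·0.0000 - (0.4)·0.0000 - (1.4)·0.0000) / (5.8) = -1.2069
  β = (10 - (-1)·0.0000 - (-0.2)·0.0000 - (-4)·0.0000) / (7.2) = 1.3889
  γ = (3 - (3)·0.0000 - (-3.4)·0.0000 - (1)·0.0000) / (11.4) = 0.2632
  δ = (2 - (3)·0.0000 - (2)·0.0000 - (4)·0.0000) / (11) = 0.1818
Iteration 2:
  α = (-7 - (-3)·1.3889 - (0.4)·0.2632 - (1.4)·0.1818) / (5.8) = -0.5505
  β = (10 - (-1)·-1.2069 - (-0.2)·0.2632 - (-4)·0.1818) / (7.2) = 1.3296
  γ = (3 - (3)·-1.2069 - (-3.4)·1.3889 - (1)·0.1818) / (11.4) = 0.9790
  δ = (2 - (3)·-1.2069 - (2)·1.3889 - (4)·0.2632) / (11) = 0.1627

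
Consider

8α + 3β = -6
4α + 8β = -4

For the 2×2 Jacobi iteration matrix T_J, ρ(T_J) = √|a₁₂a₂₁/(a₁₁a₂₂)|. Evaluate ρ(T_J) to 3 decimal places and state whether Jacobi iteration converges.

0.433

a₁₂a₂₁/(a₁₁a₂₂) = (3)·(4) / ((8)·(8)) = 0.187500
ρ = √|0.187500| = √0.187500 = 0.433
ρ < 1, so Jacobi converges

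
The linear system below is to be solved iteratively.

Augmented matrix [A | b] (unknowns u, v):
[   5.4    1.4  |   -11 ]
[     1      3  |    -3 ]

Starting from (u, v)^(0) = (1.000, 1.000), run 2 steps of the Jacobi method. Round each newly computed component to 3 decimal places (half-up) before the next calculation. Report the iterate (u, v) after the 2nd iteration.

Iteration 1:
  u = (-11 - (1.4)·1.000) / (5.4) = -2.296
  v = (-3 - (1)·1.000) / (3) = -1.333
Iteration 2:
  u = (-11 - (1.4)·-1.333) / (5.4) = -1.691
  v = (-3 - (1)·-2.296) / (3) = -0.235

(-1.691, -0.235)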